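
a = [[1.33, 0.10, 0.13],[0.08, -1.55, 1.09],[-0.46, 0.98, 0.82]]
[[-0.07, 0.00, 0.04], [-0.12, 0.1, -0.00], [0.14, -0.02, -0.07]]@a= [[-0.11, 0.03, 0.02], [-0.15, -0.17, 0.09], [0.22, -0.02, -0.06]]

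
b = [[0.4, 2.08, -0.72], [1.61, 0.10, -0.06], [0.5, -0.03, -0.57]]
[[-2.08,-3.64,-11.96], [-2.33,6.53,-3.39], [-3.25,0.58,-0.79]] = b@[[-1.33, 4.26, -1.77], [0.81, -1.60, -5.37], [4.49, 2.80, 0.11]]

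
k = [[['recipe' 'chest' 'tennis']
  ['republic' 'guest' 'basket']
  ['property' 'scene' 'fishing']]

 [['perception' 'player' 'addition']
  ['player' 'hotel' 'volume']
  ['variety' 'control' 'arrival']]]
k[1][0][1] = 'player'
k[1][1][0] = 'player'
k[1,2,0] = 'variety'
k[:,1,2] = ['basket', 'volume']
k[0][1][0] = 'republic'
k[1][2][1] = 'control'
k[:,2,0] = ['property', 'variety']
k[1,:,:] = [['perception', 'player', 'addition'], ['player', 'hotel', 'volume'], ['variety', 'control', 'arrival']]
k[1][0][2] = 'addition'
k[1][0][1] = 'player'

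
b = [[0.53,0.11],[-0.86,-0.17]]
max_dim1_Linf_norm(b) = 0.86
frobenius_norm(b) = 1.03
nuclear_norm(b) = 1.03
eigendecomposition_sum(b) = [[0.54,0.11], [-0.89,-0.19]] + [[-0.01,-0.00], [0.03,0.02]]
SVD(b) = [[-0.53,0.85], [0.85,0.53]] @ diag([1.0302819628038749, 0.004367736369715135]) @ [[-0.98, -0.2], [-0.2, 0.98]]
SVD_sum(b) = [[0.53,0.11], [-0.86,-0.17]] + [[-0.0,0.00], [-0.0,0.00]]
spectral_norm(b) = 1.03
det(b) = 0.00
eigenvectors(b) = [[0.52,  -0.21], [-0.86,  0.98]]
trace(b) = 0.36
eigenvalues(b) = [0.35, 0.01]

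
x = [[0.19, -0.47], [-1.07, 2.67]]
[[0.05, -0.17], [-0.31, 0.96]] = x@[[-0.21, -0.07], [-0.20, 0.33]]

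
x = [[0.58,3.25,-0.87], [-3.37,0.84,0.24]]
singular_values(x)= [3.54, 3.36]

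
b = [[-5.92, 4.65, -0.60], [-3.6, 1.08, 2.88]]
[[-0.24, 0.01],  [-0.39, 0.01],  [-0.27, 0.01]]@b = [[1.38, -1.11, 0.17], [2.27, -1.8, 0.26], [1.56, -1.24, 0.19]]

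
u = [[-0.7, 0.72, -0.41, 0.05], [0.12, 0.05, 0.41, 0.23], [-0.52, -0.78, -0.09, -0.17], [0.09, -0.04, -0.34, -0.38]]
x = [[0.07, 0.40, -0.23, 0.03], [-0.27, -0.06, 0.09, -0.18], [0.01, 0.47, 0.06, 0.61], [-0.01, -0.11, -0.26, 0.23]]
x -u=[[0.77, -0.32, 0.18, -0.02],[-0.39, -0.11, -0.32, -0.41],[0.53, 1.25, 0.15, 0.78],[-0.10, -0.07, 0.08, 0.61]]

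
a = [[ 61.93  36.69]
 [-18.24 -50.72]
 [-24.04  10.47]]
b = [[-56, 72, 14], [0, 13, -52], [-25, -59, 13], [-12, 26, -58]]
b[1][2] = -52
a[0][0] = 61.93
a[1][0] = -18.24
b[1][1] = 13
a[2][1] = 10.47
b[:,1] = [72, 13, -59, 26]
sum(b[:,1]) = 52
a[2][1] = 10.47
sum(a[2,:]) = -13.569999999999999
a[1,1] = -50.72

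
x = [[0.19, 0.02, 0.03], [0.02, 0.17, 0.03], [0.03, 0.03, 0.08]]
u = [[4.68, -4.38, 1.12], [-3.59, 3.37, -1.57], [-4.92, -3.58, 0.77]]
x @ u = [[0.67, -0.87, 0.20],[-0.66, 0.38, -0.22],[-0.36, -0.32, 0.05]]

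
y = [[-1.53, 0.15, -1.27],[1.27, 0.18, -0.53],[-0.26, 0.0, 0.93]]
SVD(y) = [[-0.91, -0.24, 0.32], [0.39, -0.74, 0.55], [0.11, 0.63, 0.77]] @ diag([2.144987980264864, 1.4873240372684355, 0.14796544421850474]) @ [[0.87, -0.03, 0.49], [-0.49, -0.11, 0.86], [-0.03, 0.99, 0.11]]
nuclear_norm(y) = 3.78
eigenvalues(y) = [-1.75, 0.25, 1.08]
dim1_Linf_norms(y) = [1.53, 1.27, 0.93]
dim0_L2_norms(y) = [2.01, 0.23, 1.66]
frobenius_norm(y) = 2.61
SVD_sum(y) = [[-1.71, 0.06, -0.96],[0.73, -0.03, 0.41],[0.20, -0.01, 0.11]] + [[0.18, 0.04, -0.31], [0.54, 0.13, -0.95], [-0.46, -0.11, 0.8]] + [[-0.0, 0.05, 0.01], [-0.0, 0.08, 0.01], [-0.00, 0.11, 0.01]]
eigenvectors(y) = [[0.84, -0.07, -0.31], [-0.53, -1.00, -0.77], [0.08, -0.03, 0.55]]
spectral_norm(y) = 2.14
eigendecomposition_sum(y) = [[-1.60, 0.12, -0.73], [1.01, -0.08, 0.46], [-0.16, 0.01, -0.07]] + [[0.01, 0.02, 0.03], [0.11, 0.23, 0.39], [0.00, 0.01, 0.01]] + [[0.06, 0.01, -0.56],[0.15, 0.03, -1.38],[-0.11, -0.02, 0.99]]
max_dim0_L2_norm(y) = 2.01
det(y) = -0.47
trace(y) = -0.42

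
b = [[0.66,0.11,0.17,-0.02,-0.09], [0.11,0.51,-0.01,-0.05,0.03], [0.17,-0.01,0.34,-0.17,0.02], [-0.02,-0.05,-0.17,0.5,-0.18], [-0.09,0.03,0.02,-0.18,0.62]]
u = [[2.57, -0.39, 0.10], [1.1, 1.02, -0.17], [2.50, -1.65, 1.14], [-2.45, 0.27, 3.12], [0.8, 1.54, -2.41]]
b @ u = [[2.22, -0.57, 0.40], [0.97, 0.53, -0.32], [1.71, -0.65, -0.17], [-1.90, 0.10, 1.81], [0.79, 0.94, -2.05]]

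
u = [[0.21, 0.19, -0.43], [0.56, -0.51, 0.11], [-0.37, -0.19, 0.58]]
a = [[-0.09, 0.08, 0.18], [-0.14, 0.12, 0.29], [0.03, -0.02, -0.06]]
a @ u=[[-0.04, -0.09, 0.15], [-0.07, -0.14, 0.24], [0.02, 0.03, -0.05]]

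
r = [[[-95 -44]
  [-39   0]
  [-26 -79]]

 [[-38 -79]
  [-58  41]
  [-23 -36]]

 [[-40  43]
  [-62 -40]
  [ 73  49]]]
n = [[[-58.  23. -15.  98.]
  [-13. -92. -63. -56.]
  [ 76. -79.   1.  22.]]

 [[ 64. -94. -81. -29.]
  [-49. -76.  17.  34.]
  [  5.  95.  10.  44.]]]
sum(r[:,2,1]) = -66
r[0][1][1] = 0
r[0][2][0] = -26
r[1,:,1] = [-79, 41, -36]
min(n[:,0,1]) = -94.0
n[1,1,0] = -49.0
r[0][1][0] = -39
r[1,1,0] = -58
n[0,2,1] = -79.0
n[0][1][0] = -13.0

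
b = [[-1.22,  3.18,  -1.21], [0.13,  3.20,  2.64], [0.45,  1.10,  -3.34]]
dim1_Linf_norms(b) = [3.18, 3.2, 3.34]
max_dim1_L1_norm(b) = 5.97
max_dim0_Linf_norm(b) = 3.34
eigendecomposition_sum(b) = [[1.22, 0.35, -5.57], [-0.41, -0.12, 1.89], [0.95, 0.27, -4.34]] + [[-2.56, 0.81, 3.64],  [0.34, -0.11, -0.49],  [-0.54, 0.17, 0.76]] + [[0.12,2.02,0.73], [0.2,3.43,1.24], [0.04,0.66,0.24]]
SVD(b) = [[-0.59,  0.5,  -0.64],[-0.81,  -0.35,  0.47],[0.01,  0.79,  0.61]] @ diag([4.7201184515776795, 4.395164128272536, 1.1236165220493448]) @ [[0.13,-0.94,-0.31],[-0.07,0.30,-0.95],[0.99,0.15,-0.02]]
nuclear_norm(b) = 10.24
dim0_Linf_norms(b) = [1.22, 3.2, 3.34]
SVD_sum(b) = [[-0.36,2.62,0.86], [-0.5,3.59,1.18], [0.01,-0.05,-0.02]] + [[-0.15, 0.66, -2.09],[0.11, -0.47, 1.48],[-0.24, 1.05, -3.31]] + [[-0.71,-0.10,0.02], [0.52,0.08,-0.01], [0.68,0.10,-0.02]]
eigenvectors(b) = [[-0.76, -0.97, -0.50], [0.26, 0.13, -0.85], [-0.59, -0.20, -0.16]]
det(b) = 23.31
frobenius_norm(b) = 6.55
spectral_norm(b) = 4.72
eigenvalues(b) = [-3.24, -1.9, 3.78]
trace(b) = -1.36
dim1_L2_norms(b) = [3.61, 4.15, 3.55]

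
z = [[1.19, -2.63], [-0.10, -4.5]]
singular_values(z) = [5.24, 1.07]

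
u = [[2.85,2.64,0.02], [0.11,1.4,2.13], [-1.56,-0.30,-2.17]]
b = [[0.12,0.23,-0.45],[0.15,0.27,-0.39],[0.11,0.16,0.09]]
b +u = [[2.97, 2.87, -0.43], [0.26, 1.67, 1.74], [-1.45, -0.14, -2.08]]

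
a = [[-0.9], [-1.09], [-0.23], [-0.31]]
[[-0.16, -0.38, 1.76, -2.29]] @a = [[0.86]]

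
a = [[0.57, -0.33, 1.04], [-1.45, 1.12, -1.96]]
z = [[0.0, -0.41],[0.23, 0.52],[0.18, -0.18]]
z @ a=[[0.59, -0.46, 0.80], [-0.62, 0.51, -0.78], [0.36, -0.26, 0.54]]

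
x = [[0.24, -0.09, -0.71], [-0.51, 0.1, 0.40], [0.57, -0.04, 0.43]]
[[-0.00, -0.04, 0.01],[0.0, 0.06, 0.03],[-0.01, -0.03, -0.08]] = x @ [[-0.00, -0.08, -0.1], [0.08, 0.04, -0.03], [-0.01, 0.03, -0.05]]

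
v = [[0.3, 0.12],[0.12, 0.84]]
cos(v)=[[0.95, -0.06],[-0.06, 0.66]]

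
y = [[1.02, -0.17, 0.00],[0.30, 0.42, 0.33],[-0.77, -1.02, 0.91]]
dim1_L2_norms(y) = [1.03, 0.61, 1.57]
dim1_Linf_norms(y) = [1.02, 0.42, 1.02]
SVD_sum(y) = [[0.4, 0.34, -0.28],[0.19, 0.16, -0.13],[-1.03, -0.87, 0.72]] + [[0.62, -0.43, 0.36], [0.11, -0.08, 0.06], [0.26, -0.18, 0.15]] + [[0.0, -0.07, -0.09],  [-0.0, 0.33, 0.40],  [-0.00, 0.03, 0.04]]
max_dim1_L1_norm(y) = 2.7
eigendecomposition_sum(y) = [[0.88+0.00j, (-0.06+0j), (-0.11+0j)],[(-0.38+0j), 0.03+0.00j, 0.05-0.00j],[(-1.57+0j), (0.11+0j), (0.19-0j)]] + [[(0.07+0.05j), -0.06+0.09j, (0.05+0.01j)],[0.34-0.14j, 0.20+0.41j, (0.14-0.18j)],[(0.4+0.48j), (-0.56+0.53j), 0.36+0.14j]] + [[0.07-0.05j,(-0.06-0.09j),(0.05-0.01j)], [(0.34+0.14j),0.20-0.41j,(0.14+0.18j)], [0.40-0.48j,-0.56-0.53j,(0.36-0.14j)]]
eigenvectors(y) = [[0.48+0.00j, 0.11-0.03j, (0.11+0.03j)],[-0.21+0.00j, 0.15-0.48j, (0.15+0.48j)],[(-0.85+0j), 0.86+0.00j, 0.86-0.00j]]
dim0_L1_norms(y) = [2.09, 1.61, 1.24]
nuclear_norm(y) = 3.12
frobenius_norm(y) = 1.98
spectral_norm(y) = 1.66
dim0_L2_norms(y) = [1.31, 1.12, 0.97]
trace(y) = 2.35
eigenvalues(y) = [(1.09+0j), (0.63+0.6j), (0.63-0.6j)]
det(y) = 0.82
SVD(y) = [[-0.36,0.91,-0.21], [-0.17,0.16,0.97], [0.92,0.38,0.1]] @ diag([1.6630374739901435, 0.9238644998772071, 0.5355191368859944]) @ [[-0.67,-0.57,0.47], [0.74,-0.52,0.43], [-0.01,0.64,0.77]]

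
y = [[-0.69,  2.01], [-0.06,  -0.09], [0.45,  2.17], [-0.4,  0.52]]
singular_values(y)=[3.01, 0.89]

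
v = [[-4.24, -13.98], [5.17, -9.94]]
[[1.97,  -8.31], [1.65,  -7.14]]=v @ [[0.03, -0.15], [-0.15, 0.64]]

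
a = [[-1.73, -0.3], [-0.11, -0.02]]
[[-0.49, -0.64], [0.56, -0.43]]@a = [[0.92, 0.16], [-0.92, -0.16]]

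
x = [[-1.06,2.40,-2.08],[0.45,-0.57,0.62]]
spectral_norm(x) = 3.48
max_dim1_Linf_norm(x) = 2.4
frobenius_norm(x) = 3.48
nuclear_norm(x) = 3.66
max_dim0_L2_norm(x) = 2.47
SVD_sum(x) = [[-1.1, 2.37, -2.09],  [0.31, -0.67, 0.59]] + [[0.04,0.03,0.01], [0.14,0.10,0.03]]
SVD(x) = [[-0.96,0.27], [0.27,0.96]] @ diag([3.476935358980108, 0.18088811313588127]) @ [[0.33, -0.71, 0.62], [0.81, 0.55, 0.20]]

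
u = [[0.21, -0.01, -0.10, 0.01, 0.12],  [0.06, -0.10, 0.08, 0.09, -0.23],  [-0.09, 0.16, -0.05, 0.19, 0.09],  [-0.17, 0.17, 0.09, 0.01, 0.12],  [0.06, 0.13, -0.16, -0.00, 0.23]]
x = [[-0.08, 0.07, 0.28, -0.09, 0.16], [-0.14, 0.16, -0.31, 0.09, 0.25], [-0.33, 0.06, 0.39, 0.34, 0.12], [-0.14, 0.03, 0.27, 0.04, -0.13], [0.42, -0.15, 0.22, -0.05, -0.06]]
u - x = [[0.29, -0.08, -0.38, 0.1, -0.04], [0.2, -0.26, 0.39, 0.00, -0.48], [0.24, 0.10, -0.44, -0.15, -0.03], [-0.03, 0.14, -0.18, -0.03, 0.25], [-0.36, 0.28, -0.38, 0.05, 0.29]]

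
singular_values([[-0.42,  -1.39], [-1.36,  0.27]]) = [1.49, 1.34]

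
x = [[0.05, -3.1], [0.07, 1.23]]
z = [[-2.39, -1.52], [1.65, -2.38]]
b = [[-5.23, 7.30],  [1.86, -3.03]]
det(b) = 2.27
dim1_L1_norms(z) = [3.91, 4.03]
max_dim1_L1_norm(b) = 12.53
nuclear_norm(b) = 9.89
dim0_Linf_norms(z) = [2.39, 2.38]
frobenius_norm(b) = 9.66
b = x @ z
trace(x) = 1.28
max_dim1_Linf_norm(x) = 3.1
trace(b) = -8.26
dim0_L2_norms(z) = [2.9, 2.82]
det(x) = 0.28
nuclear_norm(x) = 3.42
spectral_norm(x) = 3.34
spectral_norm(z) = 2.93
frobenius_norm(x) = 3.34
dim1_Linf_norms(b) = [7.3, 3.03]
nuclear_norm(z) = 5.73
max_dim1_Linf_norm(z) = 2.39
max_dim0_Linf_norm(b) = 7.3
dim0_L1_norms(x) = [0.12, 4.33]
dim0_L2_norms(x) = [0.09, 3.34]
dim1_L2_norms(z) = [2.83, 2.9]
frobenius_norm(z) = 4.05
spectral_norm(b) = 9.66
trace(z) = -4.77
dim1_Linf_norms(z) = [2.39, 2.38]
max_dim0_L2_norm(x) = 3.34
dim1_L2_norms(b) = [8.98, 3.56]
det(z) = 8.20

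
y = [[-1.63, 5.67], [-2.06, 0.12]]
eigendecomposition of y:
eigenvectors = [[0.86+0.00j, 0.86-0.00j], [0.13+0.50j, (0.13-0.5j)]]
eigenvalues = [(-0.76+3.3j), (-0.76-3.3j)]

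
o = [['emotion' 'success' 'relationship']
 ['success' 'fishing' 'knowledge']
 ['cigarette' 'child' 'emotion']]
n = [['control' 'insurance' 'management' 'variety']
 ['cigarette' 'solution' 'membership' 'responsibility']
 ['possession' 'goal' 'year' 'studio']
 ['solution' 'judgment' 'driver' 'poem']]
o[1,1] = 'fishing'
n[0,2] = 'management'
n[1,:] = ['cigarette', 'solution', 'membership', 'responsibility']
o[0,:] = ['emotion', 'success', 'relationship']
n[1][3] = 'responsibility'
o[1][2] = 'knowledge'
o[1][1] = 'fishing'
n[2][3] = 'studio'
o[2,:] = ['cigarette', 'child', 'emotion']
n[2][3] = 'studio'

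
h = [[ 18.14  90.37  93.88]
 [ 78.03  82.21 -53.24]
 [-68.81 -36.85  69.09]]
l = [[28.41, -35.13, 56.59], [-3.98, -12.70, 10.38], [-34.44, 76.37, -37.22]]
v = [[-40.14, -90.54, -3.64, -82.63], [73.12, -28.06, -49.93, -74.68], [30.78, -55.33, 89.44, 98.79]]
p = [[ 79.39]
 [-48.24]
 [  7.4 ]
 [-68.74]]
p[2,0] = 7.4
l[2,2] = -37.22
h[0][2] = 93.88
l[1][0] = -3.98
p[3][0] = -68.74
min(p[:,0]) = -68.74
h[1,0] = 78.03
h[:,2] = [93.88, -53.24, 69.09]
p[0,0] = 79.39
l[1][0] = -3.98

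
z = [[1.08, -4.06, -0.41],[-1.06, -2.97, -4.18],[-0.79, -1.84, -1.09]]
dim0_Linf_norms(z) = [1.08, 4.06, 4.18]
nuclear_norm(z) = 10.10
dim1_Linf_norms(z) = [4.06, 4.18, 1.84]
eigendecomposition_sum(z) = [[-0.58+0.00j, (-2.2+0j), -2.04+0.00j], [-0.92+0.00j, (-3.52+0j), -3.25+0.00j], [-0.46+0.00j, (-1.77+0j), -1.63+0.00j]] + [[0.83-0.14j, -0.93+1.26j, (0.81-2.33j)],[(-0.07-0.14j), 0.28+0.11j, -0.46-0.03j],[-0.16+0.20j, (-0.03-0.47j), 0.27+0.70j]] + [[(0.83+0.14j), (-0.93-1.26j), (0.81+2.33j)], [(-0.07+0.14j), (0.28-0.11j), (-0.46+0.03j)], [-0.16-0.20j, -0.03+0.47j, 0.27-0.70j]]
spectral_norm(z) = 6.39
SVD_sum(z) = [[-0.28, -2.70, -2.03], [-0.40, -3.95, -2.97], [-0.18, -1.74, -1.31]] + [[1.26, -1.39, 1.67], [-0.84, 0.92, -1.11], [-0.05, 0.06, -0.07]] + [[0.1,0.03,-0.05], [0.18,0.05,-0.09], [-0.56,-0.16,0.29]]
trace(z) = -2.98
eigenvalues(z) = [(-5.73+0j), (1.38+0.66j), (1.38-0.66j)]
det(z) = -13.36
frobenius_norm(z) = 7.10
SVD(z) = [[0.53,0.83,0.16], [0.78,-0.55,0.3], [0.34,-0.03,-0.94]] @ diag([6.3900089681994166, 3.0201079869321537, 0.6924833092570641]) @ [[-0.08,-0.80,-0.6],[0.5,-0.55,0.67],[0.86,0.25,-0.44]]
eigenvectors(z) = [[(0.49+0j), (0.94+0j), (0.94-0j)], [0.78+0.00j, -0.05-0.17j, -0.05+0.17j], [(0.39+0j), (-0.22+0.19j), -0.22-0.19j]]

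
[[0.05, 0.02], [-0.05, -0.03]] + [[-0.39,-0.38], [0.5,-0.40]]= [[-0.34, -0.36], [0.45, -0.43]]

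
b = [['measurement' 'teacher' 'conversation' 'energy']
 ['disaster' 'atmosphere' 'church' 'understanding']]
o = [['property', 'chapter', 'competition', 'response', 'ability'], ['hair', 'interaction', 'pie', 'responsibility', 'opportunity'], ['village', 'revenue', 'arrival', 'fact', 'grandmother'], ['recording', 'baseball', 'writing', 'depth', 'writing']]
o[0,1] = 'chapter'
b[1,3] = 'understanding'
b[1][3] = 'understanding'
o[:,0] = ['property', 'hair', 'village', 'recording']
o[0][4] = 'ability'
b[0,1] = 'teacher'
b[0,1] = 'teacher'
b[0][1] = 'teacher'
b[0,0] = 'measurement'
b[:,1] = ['teacher', 'atmosphere']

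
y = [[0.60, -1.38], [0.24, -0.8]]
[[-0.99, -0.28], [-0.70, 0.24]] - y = [[-1.59, 1.10], [-0.94, 1.04]]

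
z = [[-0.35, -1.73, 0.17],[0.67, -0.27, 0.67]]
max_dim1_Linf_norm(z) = 1.73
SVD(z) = [[-0.99, -0.15],[-0.15, 0.99]] @ diag([1.7883511959344003, 0.9574967362868658]) @ [[0.14, 0.98, -0.15],[0.75, -0.0, 0.66]]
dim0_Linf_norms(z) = [0.67, 1.73, 0.67]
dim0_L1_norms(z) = [1.02, 2.0, 0.84]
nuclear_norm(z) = 2.75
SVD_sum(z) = [[-0.24,-1.73,0.27], [-0.04,-0.27,0.04]] + [[-0.11,0.0,-0.1],[0.71,-0.0,0.63]]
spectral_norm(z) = 1.79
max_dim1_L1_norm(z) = 2.25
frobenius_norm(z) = 2.03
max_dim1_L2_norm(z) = 1.77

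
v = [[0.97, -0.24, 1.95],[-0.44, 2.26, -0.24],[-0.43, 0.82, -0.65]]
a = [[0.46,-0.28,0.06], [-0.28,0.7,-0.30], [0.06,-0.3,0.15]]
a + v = [[1.43, -0.52, 2.01], [-0.72, 2.96, -0.54], [-0.37, 0.52, -0.50]]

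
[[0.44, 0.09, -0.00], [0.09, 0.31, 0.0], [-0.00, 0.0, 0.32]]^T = [[0.44,0.09,-0.00],[0.09,0.31,0.00],[-0.0,0.00,0.32]]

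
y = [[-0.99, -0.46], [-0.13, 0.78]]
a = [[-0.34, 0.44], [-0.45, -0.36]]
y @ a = [[0.54, -0.27], [-0.31, -0.34]]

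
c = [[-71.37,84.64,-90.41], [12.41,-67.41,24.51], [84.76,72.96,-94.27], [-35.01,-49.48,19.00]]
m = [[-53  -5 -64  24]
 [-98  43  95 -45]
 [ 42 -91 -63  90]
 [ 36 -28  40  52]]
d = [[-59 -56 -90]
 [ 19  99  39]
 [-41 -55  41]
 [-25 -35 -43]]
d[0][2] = -90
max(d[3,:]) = -25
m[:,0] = [-53, -98, 42, 36]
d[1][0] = 19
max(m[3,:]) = 52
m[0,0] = -53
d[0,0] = -59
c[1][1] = -67.41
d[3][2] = -43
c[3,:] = [-35.01, -49.48, 19.0]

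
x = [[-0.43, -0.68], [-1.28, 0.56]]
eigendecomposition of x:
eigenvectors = [[-0.77, 0.40], [-0.64, -0.92]]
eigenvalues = [-0.99, 1.12]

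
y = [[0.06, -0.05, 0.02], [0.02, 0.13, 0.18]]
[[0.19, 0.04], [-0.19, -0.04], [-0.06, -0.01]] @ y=[[0.01, -0.00, 0.01], [-0.01, 0.0, -0.01], [-0.0, 0.00, -0.0]]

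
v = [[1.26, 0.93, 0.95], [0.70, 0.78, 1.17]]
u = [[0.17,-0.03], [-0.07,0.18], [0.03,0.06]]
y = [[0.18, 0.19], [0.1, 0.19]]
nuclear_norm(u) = 0.37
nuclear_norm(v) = 2.78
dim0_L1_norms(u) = [0.27, 0.27]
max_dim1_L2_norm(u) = 0.19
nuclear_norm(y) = 0.38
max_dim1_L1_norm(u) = 0.25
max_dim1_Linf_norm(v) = 1.26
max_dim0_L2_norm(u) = 0.19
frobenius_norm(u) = 0.27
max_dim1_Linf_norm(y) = 0.19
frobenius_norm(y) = 0.34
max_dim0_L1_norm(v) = 2.12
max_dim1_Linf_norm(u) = 0.18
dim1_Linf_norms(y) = [0.19, 0.19]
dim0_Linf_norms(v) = [1.26, 0.93, 1.17]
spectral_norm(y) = 0.34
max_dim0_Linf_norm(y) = 0.19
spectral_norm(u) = 0.23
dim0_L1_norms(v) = [1.96, 1.71, 2.12]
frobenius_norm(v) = 2.41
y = v @ u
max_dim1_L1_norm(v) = 3.14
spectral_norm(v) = 2.38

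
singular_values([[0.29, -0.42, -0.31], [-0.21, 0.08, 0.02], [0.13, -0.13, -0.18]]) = [0.67, 0.15, 0.06]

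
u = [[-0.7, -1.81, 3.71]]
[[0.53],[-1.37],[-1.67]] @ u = [[-0.37, -0.96, 1.97], [0.96, 2.48, -5.08], [1.17, 3.02, -6.20]]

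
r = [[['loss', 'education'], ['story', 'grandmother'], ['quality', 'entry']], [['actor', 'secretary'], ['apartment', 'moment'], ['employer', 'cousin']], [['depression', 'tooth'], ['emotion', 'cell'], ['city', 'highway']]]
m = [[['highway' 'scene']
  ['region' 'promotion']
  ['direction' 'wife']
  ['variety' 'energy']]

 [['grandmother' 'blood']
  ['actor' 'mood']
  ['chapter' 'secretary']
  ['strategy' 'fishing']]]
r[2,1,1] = 'cell'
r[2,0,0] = 'depression'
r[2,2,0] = 'city'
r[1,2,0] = 'employer'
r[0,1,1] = 'grandmother'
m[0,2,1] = 'wife'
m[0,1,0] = 'region'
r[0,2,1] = 'entry'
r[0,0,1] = 'education'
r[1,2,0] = 'employer'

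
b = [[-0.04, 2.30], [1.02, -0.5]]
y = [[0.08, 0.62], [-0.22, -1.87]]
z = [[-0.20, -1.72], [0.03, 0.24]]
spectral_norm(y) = 1.98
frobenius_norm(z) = 1.75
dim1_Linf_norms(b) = [2.3, 1.02]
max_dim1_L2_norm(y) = 1.88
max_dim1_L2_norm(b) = 2.3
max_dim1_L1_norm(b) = 2.34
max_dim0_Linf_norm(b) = 2.3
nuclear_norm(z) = 1.75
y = b @ z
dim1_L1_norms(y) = [0.7, 2.09]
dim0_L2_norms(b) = [1.02, 2.35]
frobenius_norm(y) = 1.98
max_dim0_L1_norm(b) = 2.8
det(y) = -0.01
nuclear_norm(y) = 1.99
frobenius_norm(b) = 2.57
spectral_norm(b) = 2.37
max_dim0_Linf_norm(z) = 1.72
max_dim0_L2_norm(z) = 1.74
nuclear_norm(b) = 3.35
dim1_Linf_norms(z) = [1.72, 0.24]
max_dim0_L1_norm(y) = 2.49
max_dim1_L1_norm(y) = 2.09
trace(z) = 0.04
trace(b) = -0.54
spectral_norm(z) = 1.75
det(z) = 0.00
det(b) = -2.33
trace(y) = -1.79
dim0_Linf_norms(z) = [0.2, 1.72]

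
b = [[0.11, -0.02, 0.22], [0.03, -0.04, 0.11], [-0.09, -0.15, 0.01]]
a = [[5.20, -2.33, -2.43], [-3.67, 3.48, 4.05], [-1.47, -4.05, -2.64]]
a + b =[[5.31,-2.35,-2.21], [-3.64,3.44,4.16], [-1.56,-4.2,-2.63]]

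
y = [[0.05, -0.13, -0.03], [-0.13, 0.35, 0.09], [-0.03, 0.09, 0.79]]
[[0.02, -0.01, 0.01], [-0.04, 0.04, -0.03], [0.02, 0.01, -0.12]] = y @ [[-0.02, -0.16, -0.03], [-0.14, 0.05, -0.06], [0.04, -0.0, -0.15]]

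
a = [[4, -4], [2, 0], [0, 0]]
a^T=[[4, 2, 0], [-4, 0, 0]]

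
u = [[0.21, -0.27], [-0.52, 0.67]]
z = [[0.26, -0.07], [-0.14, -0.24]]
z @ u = [[0.09,-0.12], [0.10,-0.12]]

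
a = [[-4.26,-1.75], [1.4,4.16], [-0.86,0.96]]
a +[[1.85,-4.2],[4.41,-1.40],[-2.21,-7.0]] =[[-2.41, -5.95], [5.81, 2.76], [-3.07, -6.04]]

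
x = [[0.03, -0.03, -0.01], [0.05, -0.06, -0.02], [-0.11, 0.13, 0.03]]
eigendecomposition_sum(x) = [[(0.02+0j), -0.01-0.00j, (-0-0j)], [0.02+0.00j, (-0.01-0j), -0.00-0.00j], [-0.02-0.00j, 0.01+0.00j, 0.00+0.00j]] + [[0.01-0.01j,(-0.01+0.01j),-0.00+0.00j], [(0.02-0.02j),(-0.02+0.02j),-0.01-0.00j], [(-0.04+0.01j),(0.06+0j),(0.01+0.01j)]] + [[0.01+0.01j,-0.01-0.01j,(-0-0j)],[0.02+0.02j,-0.02-0.02j,-0.01+0.00j],[(-0.04-0.01j),0.06-0.00j,(0.01-0.01j)]]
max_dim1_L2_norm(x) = 0.17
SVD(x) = [[-0.22, 0.39, -0.89], [-0.41, 0.79, 0.45], [0.88, 0.47, -0.01]] @ diag([0.19558362852475203, 0.005928071170066122, 0.00344996018737227]) @ [[-0.64, 0.75, 0.19], [-0.0, 0.24, -0.97], [-0.77, -0.62, -0.15]]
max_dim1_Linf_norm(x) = 0.13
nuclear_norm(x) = 0.20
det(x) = 0.00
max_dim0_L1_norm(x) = 0.22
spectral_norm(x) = 0.20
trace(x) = 0.00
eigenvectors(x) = [[(0.58+0j),  0.13-0.15j,  (0.13+0.15j)], [0.58+0.00j,  0.35-0.26j,  0.35+0.26j], [(-0.58+0j),  (-0.88+0j),  (-0.88-0j)]]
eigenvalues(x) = [(0.01+0j), (-0+0.02j), (-0-0.02j)]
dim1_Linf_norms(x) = [0.03, 0.06, 0.13]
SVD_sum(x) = [[0.03, -0.03, -0.01], [0.05, -0.06, -0.02], [-0.11, 0.13, 0.03]] + [[-0.0, 0.00, -0.0], [-0.0, 0.00, -0.00], [-0.00, 0.00, -0.0]] + [[0.0, 0.00, 0.0], [-0.00, -0.00, -0.0], [0.0, 0.00, 0.0]]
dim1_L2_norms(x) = [0.04, 0.08, 0.17]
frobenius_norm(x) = 0.20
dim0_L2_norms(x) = [0.12, 0.15, 0.04]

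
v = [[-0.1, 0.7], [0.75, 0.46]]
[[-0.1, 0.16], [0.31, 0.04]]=v @ [[0.46,-0.08], [-0.08,0.21]]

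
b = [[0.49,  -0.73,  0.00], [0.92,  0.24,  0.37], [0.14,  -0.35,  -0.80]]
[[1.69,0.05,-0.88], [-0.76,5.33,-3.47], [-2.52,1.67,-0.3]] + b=[[2.18, -0.68, -0.88], [0.16, 5.57, -3.10], [-2.38, 1.32, -1.10]]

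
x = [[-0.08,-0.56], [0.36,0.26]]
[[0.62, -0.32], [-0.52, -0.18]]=x@[[-0.71,-1.01], [-1.01,0.71]]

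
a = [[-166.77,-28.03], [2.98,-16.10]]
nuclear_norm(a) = 185.48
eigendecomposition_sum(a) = [[-166.83, -31.15], [3.31, 0.62]] + [[0.06, 3.12], [-0.33, -16.72]]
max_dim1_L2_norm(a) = 169.11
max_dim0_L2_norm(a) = 166.8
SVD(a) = [[-1.00, 0.00], [0.0, 1.0]] @ diag([169.109395047272, 16.37121579925291]) @ [[0.99, 0.17], [0.17, -0.99]]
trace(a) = -182.87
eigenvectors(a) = [[-1.0, 0.18], [0.02, -0.98]]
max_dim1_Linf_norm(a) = 166.77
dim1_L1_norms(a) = [194.8, 19.08]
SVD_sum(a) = [[-166.77,  -28.0], [0.27,  0.05]] + [[0.0, -0.03], [2.71, -16.15]]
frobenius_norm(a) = 169.90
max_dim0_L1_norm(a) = 169.75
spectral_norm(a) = 169.11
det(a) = 2768.53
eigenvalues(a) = [-166.21, -16.66]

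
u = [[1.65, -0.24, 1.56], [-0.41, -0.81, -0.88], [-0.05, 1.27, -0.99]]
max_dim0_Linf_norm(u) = 1.65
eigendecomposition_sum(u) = [[(1.67+0j), 0.32+0.00j, 0.92+0.00j],[(-0.23+0j), (-0.05-0j), (-0.13-0j)],[(-0.15+0j), (-0.03-0j), (-0.08-0j)]] + [[-0.01-0.08j, -0.28-0.44j, (0.32-0.2j)], [(-0.09+0.05j), -0.38+0.52j, -0.38-0.28j], [0.05+0.13j, 0.65+0.62j, -0.45+0.47j]] + [[(-0.01+0.08j), (-0.28+0.44j), 0.32+0.20j], [-0.09-0.05j, -0.38-0.52j, -0.38+0.28j], [(0.05-0.13j), (0.65-0.62j), -0.45-0.47j]]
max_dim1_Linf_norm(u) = 1.65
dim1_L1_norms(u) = [3.45, 2.1, 2.31]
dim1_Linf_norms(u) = [1.65, 0.88, 1.27]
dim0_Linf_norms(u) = [1.65, 1.27, 1.56]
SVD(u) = [[-0.87, -0.16, -0.47],[0.30, 0.58, -0.76],[0.39, -0.8, -0.45]] @ diag([2.5959358171888303, 1.5181024954578153, 0.6035578235106507]) @ [[-0.61, 0.18, -0.77],[-0.31, -0.95, 0.02],[-0.73, 0.25, 0.63]]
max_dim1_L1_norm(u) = 3.45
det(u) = 2.38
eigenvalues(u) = [(1.54+0j), (-0.85+0.91j), (-0.85-0.91j)]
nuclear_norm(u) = 4.72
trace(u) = -0.15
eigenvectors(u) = [[0.99+0.00j, -0.42-0.10j, -0.42+0.10j], [(-0.14+0j), 0.07+0.52j, (0.07-0.52j)], [-0.09+0.00j, 0.73+0.00j, 0.73-0.00j]]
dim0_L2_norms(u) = [1.7, 1.53, 2.05]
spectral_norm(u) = 2.60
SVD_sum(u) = [[1.37, -0.40, 1.74], [-0.48, 0.14, -0.61], [-0.62, 0.18, -0.79]] + [[0.07, 0.23, -0.0], [-0.27, -0.84, 0.02], [0.37, 1.15, -0.02]] + [[0.21, -0.07, -0.18], [0.34, -0.11, -0.29], [0.2, -0.07, -0.17]]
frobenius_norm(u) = 3.07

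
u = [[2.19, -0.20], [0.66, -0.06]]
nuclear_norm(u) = 2.30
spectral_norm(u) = 2.30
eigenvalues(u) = [2.13, 0.0]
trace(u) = 2.13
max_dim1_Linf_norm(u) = 2.19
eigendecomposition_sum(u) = [[2.19, -0.2], [0.66, -0.06]] + [[-0.00,0.0], [-0.0,0.0]]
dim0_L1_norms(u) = [2.85, 0.26]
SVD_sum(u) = [[2.19, -0.20], [0.66, -0.06]] + [[-0.0, -0.0],  [0.0, 0.00]]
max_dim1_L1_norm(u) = 2.39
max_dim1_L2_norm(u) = 2.2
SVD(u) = [[-0.96,-0.29], [-0.29,0.96]] @ diag([2.296802109838249, 0.0002612327798855426]) @ [[-1.0, 0.09], [0.09, 1.0]]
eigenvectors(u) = [[0.96, 0.09], [0.29, 1.00]]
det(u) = 0.00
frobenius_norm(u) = 2.30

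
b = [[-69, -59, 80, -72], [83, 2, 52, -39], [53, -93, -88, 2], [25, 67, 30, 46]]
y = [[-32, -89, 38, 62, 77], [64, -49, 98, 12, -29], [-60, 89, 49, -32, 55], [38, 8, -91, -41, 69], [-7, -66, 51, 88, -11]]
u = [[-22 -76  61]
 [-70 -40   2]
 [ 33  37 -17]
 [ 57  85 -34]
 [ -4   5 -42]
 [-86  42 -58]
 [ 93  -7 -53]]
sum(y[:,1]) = -107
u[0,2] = 61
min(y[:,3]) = -41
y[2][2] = 49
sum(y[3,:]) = -17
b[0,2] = 80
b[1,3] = -39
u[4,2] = -42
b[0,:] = [-69, -59, 80, -72]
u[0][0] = -22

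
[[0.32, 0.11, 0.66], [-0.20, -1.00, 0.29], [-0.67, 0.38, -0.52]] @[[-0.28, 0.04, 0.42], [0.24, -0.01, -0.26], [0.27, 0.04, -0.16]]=[[0.12, 0.04, 0.0], [-0.11, 0.01, 0.13], [0.14, -0.05, -0.3]]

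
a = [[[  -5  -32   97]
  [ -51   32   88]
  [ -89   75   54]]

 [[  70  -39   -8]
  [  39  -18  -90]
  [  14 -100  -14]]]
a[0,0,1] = -32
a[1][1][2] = -90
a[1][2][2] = -14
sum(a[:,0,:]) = 83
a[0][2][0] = -89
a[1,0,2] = -8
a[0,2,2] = 54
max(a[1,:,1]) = -18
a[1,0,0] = 70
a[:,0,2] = [97, -8]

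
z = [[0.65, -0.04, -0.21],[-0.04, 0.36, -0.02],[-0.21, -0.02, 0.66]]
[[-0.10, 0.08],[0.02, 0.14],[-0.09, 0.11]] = z @ [[-0.22,0.23],[0.02,0.43],[-0.21,0.26]]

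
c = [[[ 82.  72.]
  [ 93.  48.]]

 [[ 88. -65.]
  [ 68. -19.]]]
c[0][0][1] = 72.0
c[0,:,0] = [82.0, 93.0]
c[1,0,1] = -65.0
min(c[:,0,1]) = -65.0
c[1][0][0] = 88.0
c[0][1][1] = 48.0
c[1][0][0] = 88.0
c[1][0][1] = -65.0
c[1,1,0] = 68.0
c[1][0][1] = -65.0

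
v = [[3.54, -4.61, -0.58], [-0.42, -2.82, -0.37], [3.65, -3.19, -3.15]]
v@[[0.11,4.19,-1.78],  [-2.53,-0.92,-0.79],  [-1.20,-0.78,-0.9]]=[[12.75,19.53,-2.14], [7.53,1.12,3.31], [12.25,20.69,-1.14]]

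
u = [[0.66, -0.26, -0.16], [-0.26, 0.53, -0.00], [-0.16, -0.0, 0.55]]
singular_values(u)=[0.91, 0.54, 0.29]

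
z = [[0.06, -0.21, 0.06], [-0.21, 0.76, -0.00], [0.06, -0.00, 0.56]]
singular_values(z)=[0.82, 0.56, 0.0]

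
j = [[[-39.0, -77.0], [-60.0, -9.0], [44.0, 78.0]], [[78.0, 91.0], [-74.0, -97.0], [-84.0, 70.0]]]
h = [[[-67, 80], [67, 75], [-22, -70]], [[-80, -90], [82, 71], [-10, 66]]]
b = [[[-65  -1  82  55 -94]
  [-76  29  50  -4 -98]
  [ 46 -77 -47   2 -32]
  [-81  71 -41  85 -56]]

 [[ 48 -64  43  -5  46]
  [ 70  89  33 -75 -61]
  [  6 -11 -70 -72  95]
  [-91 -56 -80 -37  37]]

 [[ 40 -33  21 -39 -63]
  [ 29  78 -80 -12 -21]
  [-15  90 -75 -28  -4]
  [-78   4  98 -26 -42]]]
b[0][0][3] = 55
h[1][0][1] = -90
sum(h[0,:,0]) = -22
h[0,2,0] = -22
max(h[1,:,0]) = 82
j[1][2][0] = -84.0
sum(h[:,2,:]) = -36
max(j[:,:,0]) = 78.0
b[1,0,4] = 46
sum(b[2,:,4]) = -130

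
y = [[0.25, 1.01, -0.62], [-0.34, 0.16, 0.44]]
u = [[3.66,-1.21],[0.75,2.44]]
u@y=[[1.33, 3.50, -2.8], [-0.64, 1.15, 0.61]]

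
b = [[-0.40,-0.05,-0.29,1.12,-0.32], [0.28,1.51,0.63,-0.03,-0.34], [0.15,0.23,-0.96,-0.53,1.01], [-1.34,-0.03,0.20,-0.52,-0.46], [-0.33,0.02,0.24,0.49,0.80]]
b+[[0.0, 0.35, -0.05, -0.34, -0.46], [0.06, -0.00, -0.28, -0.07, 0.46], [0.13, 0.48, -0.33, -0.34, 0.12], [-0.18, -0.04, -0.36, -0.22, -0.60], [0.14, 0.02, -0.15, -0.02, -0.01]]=[[-0.40, 0.3, -0.34, 0.78, -0.78], [0.34, 1.51, 0.35, -0.10, 0.12], [0.28, 0.71, -1.29, -0.87, 1.13], [-1.52, -0.07, -0.16, -0.74, -1.06], [-0.19, 0.04, 0.09, 0.47, 0.79]]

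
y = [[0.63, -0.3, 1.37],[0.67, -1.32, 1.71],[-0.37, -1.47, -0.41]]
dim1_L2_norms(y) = [1.54, 2.26, 1.57]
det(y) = 0.01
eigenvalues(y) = [(0.01+0j), (-0.55+1.54j), (-0.55-1.54j)]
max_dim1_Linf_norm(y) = 1.71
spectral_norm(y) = 2.70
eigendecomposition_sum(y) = [[0.01+0.00j, -0.00-0.00j, 0j], [(-0-0j), 0j, -0.00-0.00j], [-0.00-0.00j, 0.00+0.00j, -0.00-0.00j]] + [[(0.31-0.01j), -0.15+0.64j, (0.68-0.18j)], [(0.34+0.24j), (-0.66+0.55j), (0.86+0.36j)], [(-0.18+0.41j), (-0.74-0.6j), (-0.2+1j)]] + [[(0.31+0.01j), (-0.15-0.64j), 0.68+0.18j], [(0.34-0.24j), (-0.66-0.55j), 0.86-0.36j], [-0.18-0.41j, -0.74+0.60j, (-0.2-1j)]]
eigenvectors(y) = [[(0.9+0j), (0.2+0.41j), 0.20-0.41j], [-0.10+0.00j, -0.11+0.59j, (-0.11-0.59j)], [(-0.43+0j), (-0.66+0j), (-0.66-0j)]]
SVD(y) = [[-0.53, 0.35, 0.77], [-0.84, -0.07, -0.54], [-0.13, -0.93, 0.33]] @ diag([2.6967763382442214, 1.6347745754748755, 0.0030771524222944165]) @ [[-0.31, 0.54, -0.78], [0.32, 0.83, 0.45], [0.90, -0.11, -0.43]]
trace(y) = -1.10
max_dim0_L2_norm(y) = 2.23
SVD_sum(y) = [[0.45,-0.77,1.11], [0.71,-1.22,1.76], [0.11,-0.2,0.28]] + [[0.18, 0.47, 0.26], [-0.04, -0.10, -0.05], [-0.48, -1.27, -0.69]] + [[0.0, -0.0, -0.0], [-0.0, 0.00, 0.00], [0.00, -0.0, -0.00]]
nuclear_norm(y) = 4.33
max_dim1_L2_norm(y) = 2.26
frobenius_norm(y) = 3.15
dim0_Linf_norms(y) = [0.67, 1.47, 1.71]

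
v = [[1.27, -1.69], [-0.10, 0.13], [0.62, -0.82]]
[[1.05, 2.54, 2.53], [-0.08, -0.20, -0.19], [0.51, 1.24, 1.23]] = v @ [[-0.37,1.68,0.01], [-0.9,-0.24,-1.49]]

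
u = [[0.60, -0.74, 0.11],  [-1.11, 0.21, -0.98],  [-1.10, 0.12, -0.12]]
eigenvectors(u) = [[(0.38+0j), (-0.56-0.22j), -0.56+0.22j], [0.81+0.00j, (0.12+0.35j), 0.12-0.35j], [(0.44+0j), 0.71+0.00j, 0.71-0.00j]]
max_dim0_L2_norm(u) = 1.67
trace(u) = 0.69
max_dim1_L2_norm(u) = 1.5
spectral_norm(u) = 1.93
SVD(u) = [[-0.40, 0.81, -0.43], [0.75, 0.56, 0.37], [0.53, -0.17, -0.83]] @ diag([1.9250026985656856, 0.6695527214931335, 0.4910842734765256]) @ [[-0.86, 0.27, -0.44], [0.09, -0.76, -0.65], [0.50, 0.6, -0.62]]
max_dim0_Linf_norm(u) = 1.11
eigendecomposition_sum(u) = [[-0.27+0.00j,-0.17-0.00j,(-0.19+0j)], [-0.58+0.00j,-0.36-0.00j,-0.40+0.00j], [-0.32+0.00j,-0.20-0.00j,-0.22+0.00j]] + [[0.44-0.20j, -0.29+0.37j, 0.15-0.50j], [(-0.27-0.13j), (0.28-0.01j), (-0.29+0.12j)], [-0.39+0.41j, (0.16-0.52j), 0.05+0.61j]] + [[0.44+0.20j, -0.29-0.37j, (0.15+0.5j)], [-0.27+0.13j, 0.28+0.01j, (-0.29-0.12j)], [-0.39-0.41j, 0.16+0.52j, 0.05-0.61j]]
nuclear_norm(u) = 3.09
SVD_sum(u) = [[0.65, -0.2, 0.33],[-1.24, 0.38, -0.63],[-0.89, 0.27, -0.45]] + [[0.05, -0.41, -0.35], [0.03, -0.28, -0.24], [-0.01, 0.09, 0.08]] + [[-0.11, -0.13, 0.13], [0.09, 0.11, -0.11], [-0.2, -0.24, 0.25]]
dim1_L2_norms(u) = [0.96, 1.5, 1.11]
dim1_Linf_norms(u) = [0.74, 1.11, 1.1]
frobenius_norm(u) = 2.10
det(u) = -0.63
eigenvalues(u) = [(-0.85+0j), (0.77+0.4j), (0.77-0.4j)]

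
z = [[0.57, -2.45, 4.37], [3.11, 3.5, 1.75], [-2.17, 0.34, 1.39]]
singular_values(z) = [5.13, 5.05, 2.32]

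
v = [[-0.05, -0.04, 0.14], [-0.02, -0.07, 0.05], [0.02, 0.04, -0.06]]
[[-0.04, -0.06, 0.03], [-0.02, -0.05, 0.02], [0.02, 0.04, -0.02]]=v @ [[0.64, 0.15, 0.02],[0.15, 0.58, -0.22],[0.02, -0.22, 0.17]]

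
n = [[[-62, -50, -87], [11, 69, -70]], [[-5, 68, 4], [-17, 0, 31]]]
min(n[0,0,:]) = -87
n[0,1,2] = -70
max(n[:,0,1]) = 68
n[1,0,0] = -5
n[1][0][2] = 4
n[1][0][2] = 4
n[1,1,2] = 31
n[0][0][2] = -87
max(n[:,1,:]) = 69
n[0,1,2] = -70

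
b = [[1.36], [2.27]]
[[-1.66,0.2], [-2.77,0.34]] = b @ [[-1.22, 0.15]]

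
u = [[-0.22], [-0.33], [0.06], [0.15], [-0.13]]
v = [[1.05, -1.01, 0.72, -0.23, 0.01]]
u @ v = [[-0.23, 0.22, -0.16, 0.05, -0.0], [-0.35, 0.33, -0.24, 0.08, -0.00], [0.06, -0.06, 0.04, -0.01, 0.0], [0.16, -0.15, 0.11, -0.03, 0.0], [-0.14, 0.13, -0.09, 0.03, -0.0]]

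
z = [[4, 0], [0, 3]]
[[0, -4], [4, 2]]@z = [[0, -12], [16, 6]]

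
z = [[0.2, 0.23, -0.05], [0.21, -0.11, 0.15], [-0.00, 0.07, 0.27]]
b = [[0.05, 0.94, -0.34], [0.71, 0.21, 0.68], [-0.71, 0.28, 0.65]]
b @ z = [[0.21, -0.12, 0.05], [0.19, 0.19, 0.18], [-0.08, -0.15, 0.25]]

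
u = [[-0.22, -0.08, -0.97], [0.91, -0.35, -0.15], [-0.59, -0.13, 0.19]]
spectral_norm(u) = 1.13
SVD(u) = [[-0.00,  -1.00,  0.06], [0.86,  0.03,  0.51], [-0.51,  0.05,  0.86]] @ diag([1.131580508637935, 0.9993175787626148, 0.3013136725187505]) @ [[0.96, -0.21, -0.20], [0.22, 0.06, 0.97], [-0.19, -0.98, 0.11]]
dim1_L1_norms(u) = [1.27, 1.41, 0.91]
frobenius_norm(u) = 1.54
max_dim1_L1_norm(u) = 1.41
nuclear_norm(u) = 2.43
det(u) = 0.34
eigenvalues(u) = [(0.81+0j), (-0.6+0.25j), (-0.6-0.25j)]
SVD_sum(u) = [[-0.00, 0.00, 0.00], [0.93, -0.2, -0.19], [-0.55, 0.12, 0.11]] + [[-0.21, -0.06, -0.97], [0.01, 0.00, 0.03], [0.01, 0.0, 0.05]] + [[-0.00, -0.02, 0.0],[-0.03, -0.15, 0.02],[-0.05, -0.25, 0.03]]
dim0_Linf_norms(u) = [0.91, 0.35, 0.97]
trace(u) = -0.38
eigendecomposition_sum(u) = [[0.28-0.00j,(0.03+0j),(-0.44+0j)], [(0.26-0j),0.03+0.00j,(-0.41+0j)], [-0.32+0.00j,-0.03+0.00j,0.51-0.00j]] + [[(-0.25-0.05j), (-0.06-0.16j), -0.26-0.17j], [0.33+0.50j, (-0.19+0.36j), 0.13+0.73j], [(-0.14+0.01j), (-0.05-0.08j), (-0.16-0.06j)]] + [[-0.25+0.05j, (-0.06+0.16j), (-0.26+0.17j)], [(0.33-0.5j), (-0.19-0.36j), 0.13-0.73j], [(-0.14-0.01j), -0.05+0.08j, (-0.16+0.06j)]]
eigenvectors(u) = [[(0.56+0j), 0.26-0.28j, 0.26+0.28j], [(0.52+0j), (-0.9+0j), (-0.9-0j)], [(-0.64+0j), 0.10-0.18j, 0.10+0.18j]]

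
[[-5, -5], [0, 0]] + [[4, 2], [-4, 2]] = [[-1, -3], [-4, 2]]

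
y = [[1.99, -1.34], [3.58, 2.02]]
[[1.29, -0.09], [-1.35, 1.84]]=y@[[0.09,  0.26], [-0.83,  0.45]]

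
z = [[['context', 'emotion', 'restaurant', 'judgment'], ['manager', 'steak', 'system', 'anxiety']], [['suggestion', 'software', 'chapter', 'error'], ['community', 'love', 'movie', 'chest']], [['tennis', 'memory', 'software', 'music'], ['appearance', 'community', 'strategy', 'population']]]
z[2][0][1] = 'memory'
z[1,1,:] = ['community', 'love', 'movie', 'chest']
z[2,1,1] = 'community'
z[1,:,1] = ['software', 'love']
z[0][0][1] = 'emotion'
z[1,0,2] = 'chapter'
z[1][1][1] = 'love'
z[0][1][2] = 'system'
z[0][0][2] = 'restaurant'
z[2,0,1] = 'memory'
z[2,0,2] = 'software'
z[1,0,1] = 'software'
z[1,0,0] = 'suggestion'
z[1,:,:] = [['suggestion', 'software', 'chapter', 'error'], ['community', 'love', 'movie', 'chest']]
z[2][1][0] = 'appearance'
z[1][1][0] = 'community'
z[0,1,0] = 'manager'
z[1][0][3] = 'error'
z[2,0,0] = 'tennis'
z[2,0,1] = 'memory'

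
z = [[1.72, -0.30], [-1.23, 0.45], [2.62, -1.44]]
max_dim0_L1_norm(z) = 5.57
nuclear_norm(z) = 4.17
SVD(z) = [[-0.46,-0.83], [0.36,0.16], [-0.81,0.54]] @ diag([3.6675602938620284, 0.5008008495267053]) @ [[-0.92,  0.40],[-0.4,  -0.92]]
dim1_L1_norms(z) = [2.02, 1.68, 4.06]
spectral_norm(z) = 3.67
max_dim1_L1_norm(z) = 4.06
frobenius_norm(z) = 3.70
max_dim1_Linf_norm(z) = 2.62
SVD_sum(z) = [[1.55, -0.68], [-1.2, 0.52], [2.73, -1.19]] + [[0.17, 0.38], [-0.03, -0.07], [-0.11, -0.25]]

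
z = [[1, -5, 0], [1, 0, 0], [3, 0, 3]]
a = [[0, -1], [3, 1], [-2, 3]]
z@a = [[-15, -6], [0, -1], [-6, 6]]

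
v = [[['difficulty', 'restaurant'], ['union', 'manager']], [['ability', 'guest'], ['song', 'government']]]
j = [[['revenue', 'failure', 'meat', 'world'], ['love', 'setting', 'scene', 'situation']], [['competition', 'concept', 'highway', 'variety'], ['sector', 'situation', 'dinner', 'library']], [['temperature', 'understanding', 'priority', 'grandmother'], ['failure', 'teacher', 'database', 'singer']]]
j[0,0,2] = 'meat'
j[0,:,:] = [['revenue', 'failure', 'meat', 'world'], ['love', 'setting', 'scene', 'situation']]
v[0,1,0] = 'union'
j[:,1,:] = [['love', 'setting', 'scene', 'situation'], ['sector', 'situation', 'dinner', 'library'], ['failure', 'teacher', 'database', 'singer']]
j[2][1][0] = 'failure'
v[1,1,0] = 'song'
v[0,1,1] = 'manager'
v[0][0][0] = 'difficulty'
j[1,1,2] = 'dinner'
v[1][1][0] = 'song'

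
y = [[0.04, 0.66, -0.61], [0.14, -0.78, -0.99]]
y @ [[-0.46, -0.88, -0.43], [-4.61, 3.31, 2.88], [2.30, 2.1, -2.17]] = [[-4.46, 0.87, 3.21], [1.25, -4.78, -0.16]]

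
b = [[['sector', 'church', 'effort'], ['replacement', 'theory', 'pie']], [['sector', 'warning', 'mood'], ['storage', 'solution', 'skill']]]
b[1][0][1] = 'warning'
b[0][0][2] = 'effort'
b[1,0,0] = 'sector'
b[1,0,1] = 'warning'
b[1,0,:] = ['sector', 'warning', 'mood']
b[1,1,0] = 'storage'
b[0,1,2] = 'pie'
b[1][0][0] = 'sector'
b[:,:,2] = [['effort', 'pie'], ['mood', 'skill']]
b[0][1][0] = 'replacement'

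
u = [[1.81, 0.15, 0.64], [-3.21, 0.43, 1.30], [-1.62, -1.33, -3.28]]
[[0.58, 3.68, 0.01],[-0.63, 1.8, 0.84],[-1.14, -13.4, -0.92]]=u @ [[0.27, 0.86, -0.12],[0.43, 2.00, -0.1],[0.04, 2.85, 0.38]]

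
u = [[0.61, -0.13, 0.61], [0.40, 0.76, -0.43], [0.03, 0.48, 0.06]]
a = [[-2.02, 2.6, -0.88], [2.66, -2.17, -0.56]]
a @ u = [[-0.22,  1.82,  -2.4], [0.74,  -2.26,  2.52]]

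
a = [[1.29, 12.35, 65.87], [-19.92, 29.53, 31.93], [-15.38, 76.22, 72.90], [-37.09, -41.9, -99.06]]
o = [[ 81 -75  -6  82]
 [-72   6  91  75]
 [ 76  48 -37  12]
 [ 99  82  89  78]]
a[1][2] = 31.93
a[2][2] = 72.9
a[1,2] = 31.93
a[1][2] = 31.93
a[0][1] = 12.35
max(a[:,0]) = 1.29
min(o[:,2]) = -37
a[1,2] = 31.93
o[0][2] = -6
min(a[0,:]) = 1.29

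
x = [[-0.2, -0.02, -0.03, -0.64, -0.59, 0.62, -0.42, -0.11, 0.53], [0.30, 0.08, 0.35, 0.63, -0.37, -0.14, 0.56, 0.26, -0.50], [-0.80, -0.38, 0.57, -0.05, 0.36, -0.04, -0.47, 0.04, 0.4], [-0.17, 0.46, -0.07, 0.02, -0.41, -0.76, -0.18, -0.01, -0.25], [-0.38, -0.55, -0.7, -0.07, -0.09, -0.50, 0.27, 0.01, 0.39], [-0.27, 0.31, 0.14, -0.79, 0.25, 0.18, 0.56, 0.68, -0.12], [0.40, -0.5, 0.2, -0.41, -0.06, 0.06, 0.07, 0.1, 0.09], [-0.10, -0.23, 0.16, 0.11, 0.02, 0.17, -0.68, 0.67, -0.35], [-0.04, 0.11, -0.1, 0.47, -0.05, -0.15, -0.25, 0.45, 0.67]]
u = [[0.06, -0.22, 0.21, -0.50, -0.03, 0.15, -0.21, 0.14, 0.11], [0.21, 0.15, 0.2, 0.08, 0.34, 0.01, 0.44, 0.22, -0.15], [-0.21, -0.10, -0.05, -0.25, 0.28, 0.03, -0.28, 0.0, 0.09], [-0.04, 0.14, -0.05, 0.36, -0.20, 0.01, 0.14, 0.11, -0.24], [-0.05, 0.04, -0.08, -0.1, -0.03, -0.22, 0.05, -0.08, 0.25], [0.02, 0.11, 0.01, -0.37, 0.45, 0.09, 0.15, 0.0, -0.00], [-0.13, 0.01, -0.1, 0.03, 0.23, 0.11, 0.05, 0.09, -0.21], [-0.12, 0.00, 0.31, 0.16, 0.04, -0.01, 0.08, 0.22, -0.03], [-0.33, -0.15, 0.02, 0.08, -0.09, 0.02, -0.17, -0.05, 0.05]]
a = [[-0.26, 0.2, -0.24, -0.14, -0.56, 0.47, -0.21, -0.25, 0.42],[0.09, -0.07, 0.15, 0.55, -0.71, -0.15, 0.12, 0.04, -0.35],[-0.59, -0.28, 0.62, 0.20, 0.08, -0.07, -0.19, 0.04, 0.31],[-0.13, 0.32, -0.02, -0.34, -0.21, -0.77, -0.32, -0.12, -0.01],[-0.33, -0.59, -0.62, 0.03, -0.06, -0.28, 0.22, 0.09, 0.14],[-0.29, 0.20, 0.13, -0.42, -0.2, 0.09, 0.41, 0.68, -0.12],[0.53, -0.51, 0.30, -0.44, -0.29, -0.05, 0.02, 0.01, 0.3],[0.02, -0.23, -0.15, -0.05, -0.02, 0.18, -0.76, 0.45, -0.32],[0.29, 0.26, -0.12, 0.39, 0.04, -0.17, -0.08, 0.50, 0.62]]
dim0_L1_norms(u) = [1.17, 0.92, 1.03, 1.93, 1.69, 0.65, 1.57, 0.91, 1.13]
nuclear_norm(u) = 3.74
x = a + u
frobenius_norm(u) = 1.60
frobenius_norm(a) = 3.00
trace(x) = 1.97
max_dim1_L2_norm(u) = 0.7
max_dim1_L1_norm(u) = 1.8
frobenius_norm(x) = 3.42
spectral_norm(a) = 1.01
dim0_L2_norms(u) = [0.49, 0.37, 0.45, 0.79, 0.71, 0.3, 0.63, 0.38, 0.46]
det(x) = 1.10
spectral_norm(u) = 0.99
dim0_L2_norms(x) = [1.09, 1.04, 1.02, 1.36, 0.93, 1.15, 1.29, 1.1, 1.22]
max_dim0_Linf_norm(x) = 0.8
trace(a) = 1.07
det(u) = 0.00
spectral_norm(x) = 1.76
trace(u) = 0.90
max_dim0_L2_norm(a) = 1.0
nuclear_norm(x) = 9.69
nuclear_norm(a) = 8.99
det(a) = 0.99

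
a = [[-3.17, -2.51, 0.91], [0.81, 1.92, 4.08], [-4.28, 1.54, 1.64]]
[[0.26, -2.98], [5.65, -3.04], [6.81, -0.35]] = a@[[-0.78, -0.05], [1.23, 0.84], [0.96, -1.13]]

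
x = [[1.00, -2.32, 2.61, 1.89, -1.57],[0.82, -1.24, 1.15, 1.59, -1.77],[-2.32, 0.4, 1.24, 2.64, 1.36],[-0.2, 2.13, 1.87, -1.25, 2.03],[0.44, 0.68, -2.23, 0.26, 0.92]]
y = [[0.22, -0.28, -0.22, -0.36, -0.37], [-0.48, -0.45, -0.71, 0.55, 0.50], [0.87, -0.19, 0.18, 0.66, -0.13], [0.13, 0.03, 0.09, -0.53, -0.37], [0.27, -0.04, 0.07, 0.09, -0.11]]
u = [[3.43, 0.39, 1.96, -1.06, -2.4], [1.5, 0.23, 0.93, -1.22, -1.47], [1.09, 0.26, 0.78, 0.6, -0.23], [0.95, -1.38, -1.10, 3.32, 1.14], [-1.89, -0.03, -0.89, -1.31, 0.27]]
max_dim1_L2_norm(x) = 4.39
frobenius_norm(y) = 1.94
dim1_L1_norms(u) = [9.24, 5.35, 2.96, 7.89, 4.39]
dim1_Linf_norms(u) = [3.43, 1.5, 1.09, 3.32, 1.89]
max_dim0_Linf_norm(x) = 2.64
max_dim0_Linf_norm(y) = 0.87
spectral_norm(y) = 1.37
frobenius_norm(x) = 8.04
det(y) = -0.00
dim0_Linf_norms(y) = [0.87, 0.45, 0.71, 0.66, 0.5]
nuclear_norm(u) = 11.19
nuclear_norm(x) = 15.21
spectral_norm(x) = 5.83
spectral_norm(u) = 5.88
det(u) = 0.00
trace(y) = -0.69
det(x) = -63.25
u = x @ y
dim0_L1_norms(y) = [1.97, 0.99, 1.27, 2.19, 1.48]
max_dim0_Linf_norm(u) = 3.43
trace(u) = 8.03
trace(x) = 0.67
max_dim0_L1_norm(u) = 8.86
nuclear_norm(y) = 3.25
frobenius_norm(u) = 7.36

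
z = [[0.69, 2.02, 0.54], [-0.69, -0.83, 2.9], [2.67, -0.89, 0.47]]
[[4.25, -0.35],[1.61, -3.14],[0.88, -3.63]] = z @ [[0.65, -0.99], [1.57, 0.48], [1.16, -1.18]]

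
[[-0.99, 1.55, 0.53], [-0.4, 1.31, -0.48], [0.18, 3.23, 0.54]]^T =[[-0.99, -0.4, 0.18], [1.55, 1.31, 3.23], [0.53, -0.48, 0.54]]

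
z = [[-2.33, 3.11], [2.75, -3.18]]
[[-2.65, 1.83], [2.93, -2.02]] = z @[[0.59, -0.41],[-0.41, 0.28]]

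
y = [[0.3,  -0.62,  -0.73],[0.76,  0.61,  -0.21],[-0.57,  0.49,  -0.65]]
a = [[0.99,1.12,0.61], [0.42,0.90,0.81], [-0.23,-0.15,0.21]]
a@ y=[[0.8, 0.37, -1.35], [0.35, 0.69, -1.02], [-0.3, 0.15, 0.06]]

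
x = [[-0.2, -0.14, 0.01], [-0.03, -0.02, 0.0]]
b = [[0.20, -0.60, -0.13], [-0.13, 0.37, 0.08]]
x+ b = [[0.0, -0.74, -0.12], [-0.16, 0.35, 0.08]]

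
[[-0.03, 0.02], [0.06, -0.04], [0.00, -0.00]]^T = [[-0.03, 0.06, 0.0], [0.02, -0.04, -0.0]]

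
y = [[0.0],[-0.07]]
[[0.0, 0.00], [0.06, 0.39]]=y@[[-0.89,-5.58]]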